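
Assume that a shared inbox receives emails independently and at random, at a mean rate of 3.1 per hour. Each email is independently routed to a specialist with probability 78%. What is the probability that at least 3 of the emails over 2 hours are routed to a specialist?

0.8608

Thinning: the emails that are routed to a specialist themselves form a Poisson process with rate 0.78 × 3.1 = 2.418 per hour.
Over the interval, μ = 2.418 × 2 = 4.836 (2 hours).
P(N ≥ 3) = 1 − P(N ≤ 2) ≈ 0.8608.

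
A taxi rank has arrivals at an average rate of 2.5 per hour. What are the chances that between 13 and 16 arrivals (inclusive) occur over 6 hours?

Over the interval, μ = 2.5 × 6 = 15 (6 hours).
P(13 ≤ N ≤ 16) = Σ_{j=13}^{16} e^(−15) · 15^j/j! ≈ 0.3965.

0.3965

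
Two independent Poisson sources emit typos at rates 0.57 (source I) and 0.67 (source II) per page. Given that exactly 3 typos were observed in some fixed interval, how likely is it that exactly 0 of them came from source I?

0.1577

Given the total, each event is independently from source I with probability p = λ_I/(λ_I+λ_II) = 0.57/1.24 ≈ 0.4597.
So K ~ Binomial(3, 0.57/1.24): P(K = 0) = C(3,0) · (0.57/1.24)^0 · (0.67/1.24)^3 ≈ 0.1577.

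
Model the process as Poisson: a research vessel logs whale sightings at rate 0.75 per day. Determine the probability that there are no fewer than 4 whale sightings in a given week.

0.7683

Over the interval, μ = 0.75 × 7 = 5.25 (a week = 7 days).
P(N ≥ 4) = 1 − P(N ≤ 3) = 1 − Σ_{j=0}^{3} e^(−μ) μ^j/j! ≈ 0.7683.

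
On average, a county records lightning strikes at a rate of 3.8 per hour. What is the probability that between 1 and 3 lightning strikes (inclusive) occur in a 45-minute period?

0.6230

Over the interval, μ = 3.8 × 0.75 = 2.85 (a 45-minute period = 0.75 hours).
P(1 ≤ N ≤ 3) = Σ_{j=1}^{3} e^(−2.85) · 2.85^j/j! ≈ 0.6230.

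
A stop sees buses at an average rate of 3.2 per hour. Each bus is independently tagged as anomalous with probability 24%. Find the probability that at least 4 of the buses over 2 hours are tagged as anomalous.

0.0702

Thinning: the buses that are tagged as anomalous themselves form a Poisson process with rate 0.24 × 3.2 = 0.768 per hour.
Over the interval, μ = 0.768 × 2 = 1.536 (2 hours).
P(N ≥ 4) = 1 − P(N ≤ 3) ≈ 0.0702.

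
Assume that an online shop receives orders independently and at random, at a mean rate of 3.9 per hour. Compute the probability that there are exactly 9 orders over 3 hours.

Over the interval, μ = 3.9 × 3 = 11.7 (3 hours).
P(N = 9) = e^(−μ) μ^9/9! = e^(−11.7) · 11.7^9/362880 ≈ 0.0939.

0.0939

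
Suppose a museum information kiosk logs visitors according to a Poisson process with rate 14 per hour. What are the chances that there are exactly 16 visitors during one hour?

0.0866

With mean μ = 14 per hour,
P(N = 16) = e^(−μ) μ^16/16! = e^(−14) · 14^16/20922789888000 ≈ 0.0866.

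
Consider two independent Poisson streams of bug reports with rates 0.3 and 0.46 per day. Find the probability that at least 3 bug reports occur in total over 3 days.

Independent Poisson processes superpose: combined rate λ = 0.3 + 0.46 = 0.76 per day.
Over the interval, μ = 0.76 × 3 = 2.28 (3 days).
P(N ≥ 3) = 1 − P(N ≤ 2) ≈ 0.3987.

0.3987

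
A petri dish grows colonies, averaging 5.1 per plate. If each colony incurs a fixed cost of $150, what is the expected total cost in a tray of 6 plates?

E[N] = 5.1 × 6 = 30.6 (a tray of 6 plates = 6 plates); E[cost] = 30.6 × $150 = $4590.

$4590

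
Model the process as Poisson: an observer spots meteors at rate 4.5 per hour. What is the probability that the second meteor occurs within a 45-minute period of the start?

Over the interval, μ = 4.5 × 0.75 = 3.375 (a 45-minute period = 0.75 hours).
The second arrival falls in the interval iff at least 2 events occur there: P(S_2 ≤ t) = P(N ≥ 2) = 1 − P(N ≤ 1) ≈ 0.8503.

0.8503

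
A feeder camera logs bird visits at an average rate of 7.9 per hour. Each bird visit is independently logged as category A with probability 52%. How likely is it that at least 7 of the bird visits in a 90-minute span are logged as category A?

0.4197

Thinning: the bird visits that are logged as category A themselves form a Poisson process with rate 0.52 × 7.9 = 4.108 per hour.
Over the interval, μ = 4.108 × 1.5 = 6.162 (a 90-minute span = 1.5 hours).
P(N ≥ 7) = 1 − P(N ≤ 6) ≈ 0.4197.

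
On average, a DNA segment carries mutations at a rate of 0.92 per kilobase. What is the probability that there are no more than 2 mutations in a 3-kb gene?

0.4790

Over the interval, μ = 0.92 × 3 = 2.76 (a 3-kb gene = 3 kilobases).
P(N ≤ 2) = Σ_{j=0}^{2} e^(−μ) μ^j/j! ≈ 0.4790.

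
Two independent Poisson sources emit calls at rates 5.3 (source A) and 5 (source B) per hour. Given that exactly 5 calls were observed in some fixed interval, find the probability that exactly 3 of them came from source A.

0.3211

Given the total, each event is independently from source A with probability p = λ_A/(λ_A+λ_B) = 5.3/10.3 ≈ 0.5146.
So K ~ Binomial(5, 5.3/10.3): P(K = 3) = C(5,3) · (5.3/10.3)^3 · (5/10.3)^2 ≈ 0.3211.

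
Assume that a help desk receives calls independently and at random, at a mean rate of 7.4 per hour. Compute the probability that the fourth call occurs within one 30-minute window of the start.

0.5058

Over the interval, μ = 7.4 × 0.5 = 3.7 (a 30-minute window = 0.5 hours).
The fourth arrival falls in the interval iff at least 4 events occur there: P(S_4 ≤ t) = P(N ≥ 4) = 1 − P(N ≤ 3) ≈ 0.5058.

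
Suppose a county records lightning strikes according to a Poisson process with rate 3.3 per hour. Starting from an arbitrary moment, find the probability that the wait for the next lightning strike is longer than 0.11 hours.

0.6956

The wait for the next event is exponential with rate λ = 3.3 per hour.
P(T > 0.11) = e^(−λt) = e^(−3.3 × 0.11) = e^(−0.363) ≈ 0.6956.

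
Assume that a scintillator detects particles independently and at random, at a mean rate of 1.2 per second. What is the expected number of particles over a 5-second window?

E[N] = λt = 1.2 × 5 = 6 (a 5-second window = 5 seconds).

6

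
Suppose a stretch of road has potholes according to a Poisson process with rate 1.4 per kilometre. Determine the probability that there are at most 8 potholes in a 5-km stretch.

0.7291

Over the interval, μ = 1.4 × 5 = 7 (a 5-km stretch = 5 kilometres).
P(N ≤ 8) = Σ_{j=0}^{8} e^(−μ) μ^j/j! ≈ 0.7291.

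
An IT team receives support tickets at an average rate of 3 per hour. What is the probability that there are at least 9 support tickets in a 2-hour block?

Over the interval, μ = 3 × 2 = 6 (a 2-hour block = 2 hours).
P(N ≥ 9) = 1 − P(N ≤ 8) = 1 − Σ_{j=0}^{8} e^(−μ) μ^j/j! ≈ 0.1528.

0.1528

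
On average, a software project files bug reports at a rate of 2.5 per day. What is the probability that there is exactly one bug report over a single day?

With mean μ = 2.5 per day,
P(N = 1) = e^(−μ) μ^1/1! = e^(−2.5) · 2.5^1/1 ≈ 0.2052.

0.2052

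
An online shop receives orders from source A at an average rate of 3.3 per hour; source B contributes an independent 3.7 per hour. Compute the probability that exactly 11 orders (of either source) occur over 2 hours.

0.0844

Independent Poisson processes superpose: combined rate λ = 3.3 + 3.7 = 7 per hour.
Over the interval, μ = 7 × 2 = 14 (2 hours).
P(N = 11) = e^(−14) · 14^11/11! ≈ 0.0844.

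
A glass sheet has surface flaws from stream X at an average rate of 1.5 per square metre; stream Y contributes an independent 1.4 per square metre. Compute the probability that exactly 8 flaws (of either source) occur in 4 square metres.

0.0745

Independent Poisson processes superpose: combined rate λ = 1.5 + 1.4 = 2.9 per square metre.
Over the interval, μ = 2.9 × 4 = 11.6 (4 square metres).
P(N = 8) = e^(−11.6) · 11.6^8/8! ≈ 0.0745.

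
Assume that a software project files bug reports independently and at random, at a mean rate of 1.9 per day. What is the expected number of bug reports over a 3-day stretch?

5.7

E[N] = λt = 1.9 × 3 = 5.7 (a 3-day stretch = 3 days).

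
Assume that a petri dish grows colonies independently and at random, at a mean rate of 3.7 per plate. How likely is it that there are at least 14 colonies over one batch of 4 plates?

0.6174

Over the interval, μ = 3.7 × 4 = 14.8 (a batch of 4 plates = 4 plates).
P(N ≥ 14) = 1 − P(N ≤ 13) = 1 − Σ_{j=0}^{13} e^(−μ) μ^j/j! ≈ 0.6174.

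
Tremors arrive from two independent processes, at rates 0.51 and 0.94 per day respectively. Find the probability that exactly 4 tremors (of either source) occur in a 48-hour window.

Independent Poisson processes superpose: combined rate λ = 0.51 + 0.94 = 1.45 per day.
Over the interval, μ = 1.45 × 2 = 2.9 (a 48-hour window = 2 days).
P(N = 4) = e^(−2.9) · 2.9^4/4! ≈ 0.1622.

0.1622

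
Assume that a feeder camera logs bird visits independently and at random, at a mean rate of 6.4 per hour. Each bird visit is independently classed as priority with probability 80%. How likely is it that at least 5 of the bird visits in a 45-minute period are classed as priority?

Thinning: the bird visits that are classed as priority themselves form a Poisson process with rate 0.8 × 6.4 = 5.12 per hour.
Over the interval, μ = 5.12 × 0.75 = 3.84 (a 45-minute period = 0.75 hours).
P(N ≥ 5) = 1 − P(N ≤ 4) ≈ 0.3399.

0.3399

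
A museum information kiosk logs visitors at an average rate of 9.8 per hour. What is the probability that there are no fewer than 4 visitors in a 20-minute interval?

0.4123

Over the interval, μ = 9.8 × 1/3 ≈ 3.26667 (a 20-minute interval = 1/3 hours).
P(N ≥ 4) = 1 − P(N ≤ 3) = 1 − Σ_{j=0}^{3} e^(−μ) μ^j/j! ≈ 0.4123.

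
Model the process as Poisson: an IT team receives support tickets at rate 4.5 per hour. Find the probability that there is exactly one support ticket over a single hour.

With mean μ = 4.5 per hour,
P(N = 1) = e^(−μ) μ^1/1! = e^(−4.5) · 4.5^1/1 ≈ 0.0500.

0.0500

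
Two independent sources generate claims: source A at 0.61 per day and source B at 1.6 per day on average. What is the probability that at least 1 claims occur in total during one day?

0.8903

Independent Poisson processes superpose: combined rate λ = 0.61 + 1.6 = 2.21 per day.
So μ = 2.21.
P(N ≥ 1) = 1 − P(N ≤ 0) ≈ 0.8903.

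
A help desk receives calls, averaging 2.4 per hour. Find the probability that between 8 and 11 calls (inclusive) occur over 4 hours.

0.4828

Over the interval, μ = 2.4 × 4 = 9.6 (4 hours).
P(8 ≤ N ≤ 11) = Σ_{j=8}^{11} e^(−9.6) · 9.6^j/j! ≈ 0.4828.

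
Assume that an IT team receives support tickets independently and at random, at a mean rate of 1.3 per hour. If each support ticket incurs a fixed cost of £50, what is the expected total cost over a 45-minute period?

E[N] = 1.3 × 0.75 = 0.975 (a 45-minute period = 0.75 hours); E[cost] = 0.975 × £50 = £48.75.

£48.75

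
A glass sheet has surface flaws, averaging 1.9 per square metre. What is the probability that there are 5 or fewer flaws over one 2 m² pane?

Over the interval, μ = 1.9 × 2 = 3.8 (a 2 m² pane = 2 square metres).
P(N ≤ 5) = Σ_{j=0}^{5} e^(−μ) μ^j/j! ≈ 0.8156.

0.8156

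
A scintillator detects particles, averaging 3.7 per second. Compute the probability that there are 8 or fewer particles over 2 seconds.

Over the interval, μ = 3.7 × 2 = 7.4 (2 seconds).
P(N ≤ 8) = Σ_{j=0}^{8} e^(−μ) μ^j/j! ≈ 0.6757.

0.6757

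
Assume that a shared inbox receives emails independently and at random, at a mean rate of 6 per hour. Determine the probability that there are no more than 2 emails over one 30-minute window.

0.4232

Over the interval, μ = 6 × 0.5 = 3 (a 30-minute window = 0.5 hours).
P(N ≤ 2) = Σ_{j=0}^{2} e^(−μ) μ^j/j! ≈ 0.4232.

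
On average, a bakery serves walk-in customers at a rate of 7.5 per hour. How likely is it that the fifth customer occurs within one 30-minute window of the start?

Over the interval, μ = 7.5 × 0.5 = 3.75 (a 30-minute window = 0.5 hours).
The fifth arrival falls in the interval iff at least 5 events occur there: P(S_5 ≤ t) = P(N ≥ 5) = 1 − P(N ≤ 4) ≈ 0.3225.

0.3225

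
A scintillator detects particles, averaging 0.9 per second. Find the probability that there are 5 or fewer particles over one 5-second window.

Over the interval, μ = 0.9 × 5 = 4.5 (a 5-second window = 5 seconds).
P(N ≤ 5) = Σ_{j=0}^{5} e^(−μ) μ^j/j! ≈ 0.7029.

0.7029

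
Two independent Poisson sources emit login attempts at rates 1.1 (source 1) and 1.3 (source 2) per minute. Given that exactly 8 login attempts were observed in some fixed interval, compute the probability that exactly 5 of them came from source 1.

0.1800

Given the total, each event is independently from source 1 with probability p = λ_1/(λ_1+λ_2) = 1.1/2.4 ≈ 0.4583.
So K ~ Binomial(8, 1.1/2.4): P(K = 5) = C(8,5) · (1.1/2.4)^5 · (1.3/2.4)^3 ≈ 0.1800.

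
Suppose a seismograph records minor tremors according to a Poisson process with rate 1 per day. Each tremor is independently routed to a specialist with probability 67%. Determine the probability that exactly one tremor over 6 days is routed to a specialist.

Thinning: the tremors that are routed to a specialist themselves form a Poisson process with rate 0.67 × 1 = 0.67 per day.
Over the interval, μ = 0.67 × 6 = 4.02 (6 days).
P(N = 1) = e^(−4.02) · 4.02^1/1! ≈ 0.0722.

0.0722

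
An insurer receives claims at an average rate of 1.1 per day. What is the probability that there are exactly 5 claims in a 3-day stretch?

0.1203

Over the interval, μ = 1.1 × 3 = 3.3 (a 3-day stretch = 3 days).
P(N = 5) = e^(−μ) μ^5/5! = e^(−3.3) · 3.3^5/120 ≈ 0.1203.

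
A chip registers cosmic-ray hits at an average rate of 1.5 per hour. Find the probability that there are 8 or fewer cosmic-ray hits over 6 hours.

Over the interval, μ = 1.5 × 6 = 9 (6 hours).
P(N ≤ 8) = Σ_{j=0}^{8} e^(−μ) μ^j/j! ≈ 0.4557.

0.4557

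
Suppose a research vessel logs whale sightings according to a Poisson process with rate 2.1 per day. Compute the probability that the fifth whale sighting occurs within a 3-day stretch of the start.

0.7531

Over the interval, μ = 2.1 × 3 = 6.3 (a 3-day stretch = 3 days).
The fifth arrival falls in the interval iff at least 5 events occur there: P(S_5 ≤ t) = P(N ≥ 5) = 1 − P(N ≤ 4) ≈ 0.7531.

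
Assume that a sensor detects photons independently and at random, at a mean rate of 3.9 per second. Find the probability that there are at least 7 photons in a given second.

With mean μ = 3.9 per second,
P(N ≥ 7) = 1 − P(N ≤ 6) = 1 − Σ_{j=0}^{6} e^(−μ) μ^j/j! ≈ 0.1005.

0.1005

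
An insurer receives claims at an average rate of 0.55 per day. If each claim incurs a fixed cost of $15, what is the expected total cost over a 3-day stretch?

E[N] = 0.55 × 3 = 1.65 (a 3-day stretch = 3 days); E[cost] = 1.65 × $15 = $24.75.

$24.75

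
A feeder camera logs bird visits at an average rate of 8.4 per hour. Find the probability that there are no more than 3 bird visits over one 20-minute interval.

Over the interval, μ = 8.4 × 1/3 = 2.8 (a 20-minute interval = 1/3 hours).
P(N ≤ 3) = Σ_{j=0}^{3} e^(−μ) μ^j/j! ≈ 0.6919.

0.6919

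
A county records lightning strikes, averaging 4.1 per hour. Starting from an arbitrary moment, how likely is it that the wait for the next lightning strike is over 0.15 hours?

The wait for the next event is exponential with rate λ = 4.1 per hour.
P(T > 0.15) = e^(−λt) = e^(−4.1 × 0.15) = e^(−0.615) ≈ 0.5406.

0.5406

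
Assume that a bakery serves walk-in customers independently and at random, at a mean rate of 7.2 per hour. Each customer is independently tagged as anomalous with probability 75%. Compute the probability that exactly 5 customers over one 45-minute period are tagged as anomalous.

Thinning: the customers that are tagged as anomalous themselves form a Poisson process with rate 0.75 × 7.2 = 5.4 per hour.
Over the interval, μ = 5.4 × 0.75 = 4.05 (a 45-minute period = 0.75 hours).
P(N = 5) = e^(−4.05) · 4.05^5/5! ≈ 0.1582.

0.1582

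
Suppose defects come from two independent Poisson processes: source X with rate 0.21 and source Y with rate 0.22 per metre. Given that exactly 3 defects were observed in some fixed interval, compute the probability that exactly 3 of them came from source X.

0.1165

Given the total, each event is independently from source X with probability p = λ_X/(λ_X+λ_Y) = 0.21/0.43 ≈ 0.4884.
So K ~ Binomial(3, 0.21/0.43): P(K = 3) = C(3,3) · (0.21/0.43)^3 · (0.22/0.43)^0 ≈ 0.1165.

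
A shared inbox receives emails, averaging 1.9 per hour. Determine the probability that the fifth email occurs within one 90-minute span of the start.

Over the interval, μ = 1.9 × 1.5 = 2.85 (a 90-minute span = 1.5 hours).
The fifth arrival falls in the interval iff at least 5 events occur there: P(S_5 ≤ t) = P(N ≥ 5) = 1 − P(N ≤ 4) ≈ 0.1602.

0.1602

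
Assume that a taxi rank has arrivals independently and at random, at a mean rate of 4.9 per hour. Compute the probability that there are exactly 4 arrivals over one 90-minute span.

Over the interval, μ = 4.9 × 1.5 = 7.35 (a 90-minute span = 1.5 hours).
P(N = 4) = e^(−μ) μ^4/4! = e^(−7.35) · 7.35^4/24 ≈ 0.0781.

0.0781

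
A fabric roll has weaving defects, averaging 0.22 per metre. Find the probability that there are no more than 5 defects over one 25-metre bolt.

Over the interval, μ = 0.22 × 25 = 5.5 (a 25-metre bolt = 25 metres).
P(N ≤ 5) = Σ_{j=0}^{5} e^(−μ) μ^j/j! ≈ 0.5289.

0.5289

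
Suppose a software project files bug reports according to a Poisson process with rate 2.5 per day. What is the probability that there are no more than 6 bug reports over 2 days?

0.7622

Over the interval, μ = 2.5 × 2 = 5 (2 days).
P(N ≤ 6) = Σ_{j=0}^{6} e^(−μ) μ^j/j! ≈ 0.7622.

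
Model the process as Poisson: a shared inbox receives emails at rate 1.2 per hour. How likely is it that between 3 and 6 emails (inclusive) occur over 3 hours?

0.6240

Over the interval, μ = 1.2 × 3 = 3.6 (3 hours).
P(3 ≤ N ≤ 6) = Σ_{j=3}^{6} e^(−3.6) · 3.6^j/j! ≈ 0.6240.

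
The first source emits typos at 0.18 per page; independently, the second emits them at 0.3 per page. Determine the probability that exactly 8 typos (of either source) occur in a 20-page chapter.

0.1212

Independent Poisson processes superpose: combined rate λ = 0.18 + 0.3 = 0.48 per page.
Over the interval, μ = 0.48 × 20 = 9.6 (a 20-page chapter = 20 pages).
P(N = 8) = e^(−9.6) · 9.6^8/8! ≈ 0.1212.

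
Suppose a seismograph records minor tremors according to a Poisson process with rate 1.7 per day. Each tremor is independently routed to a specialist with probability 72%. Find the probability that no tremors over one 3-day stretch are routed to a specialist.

Thinning: the tremors that are routed to a specialist themselves form a Poisson process with rate 0.72 × 1.7 = 1.224 per day.
Over the interval, μ = 1.224 × 3 = 3.672 (a 3-day stretch = 3 days).
P(N = 0) = e^(−3.672) · 3.672^0/0! ≈ 0.0254.

0.0254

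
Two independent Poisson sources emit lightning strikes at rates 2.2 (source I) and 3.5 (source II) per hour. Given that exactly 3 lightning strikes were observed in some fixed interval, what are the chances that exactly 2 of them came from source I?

0.2744

Given the total, each event is independently from source I with probability p = λ_I/(λ_I+λ_II) = 2.2/5.7 ≈ 0.3860.
So K ~ Binomial(3, 2.2/5.7): P(K = 2) = C(3,2) · (2.2/5.7)^2 · (3.5/5.7)^1 ≈ 0.2744.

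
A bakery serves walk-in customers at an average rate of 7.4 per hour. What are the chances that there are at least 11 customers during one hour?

0.1293

With mean μ = 7.4 per hour,
P(N ≥ 11) = 1 − P(N ≤ 10) = 1 − Σ_{j=0}^{10} e^(−μ) μ^j/j! ≈ 0.1293.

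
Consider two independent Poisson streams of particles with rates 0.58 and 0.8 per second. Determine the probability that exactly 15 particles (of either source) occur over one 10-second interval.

0.0974

Independent Poisson processes superpose: combined rate λ = 0.58 + 0.8 = 1.38 per second.
Over the interval, μ = 1.38 × 10 = 13.8 (a 10-second interval = 10 seconds).
P(N = 15) = e^(−13.8) · 13.8^15/15! ≈ 0.0974.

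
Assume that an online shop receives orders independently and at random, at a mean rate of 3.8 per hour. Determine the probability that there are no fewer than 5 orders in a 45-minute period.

0.1602

Over the interval, μ = 3.8 × 0.75 = 2.85 (a 45-minute period = 0.75 hours).
P(N ≥ 5) = 1 − P(N ≤ 4) = 1 − Σ_{j=0}^{4} e^(−μ) μ^j/j! ≈ 0.1602.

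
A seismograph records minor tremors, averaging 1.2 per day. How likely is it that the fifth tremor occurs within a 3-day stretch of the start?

0.2936

Over the interval, μ = 1.2 × 3 = 3.6 (a 3-day stretch = 3 days).
The fifth arrival falls in the interval iff at least 5 events occur there: P(S_5 ≤ t) = P(N ≥ 5) = 1 − P(N ≤ 4) ≈ 0.2936.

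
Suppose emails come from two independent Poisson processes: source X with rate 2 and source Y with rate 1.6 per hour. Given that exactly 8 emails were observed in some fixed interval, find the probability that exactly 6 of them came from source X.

Given the total, each event is independently from source X with probability p = λ_X/(λ_X+λ_Y) = 2/3.6 ≈ 0.5556.
So K ~ Binomial(8, 2/3.6): P(K = 6) = C(8,6) · (2/3.6)^6 · (1.6/3.6)^2 ≈ 0.1626.

0.1626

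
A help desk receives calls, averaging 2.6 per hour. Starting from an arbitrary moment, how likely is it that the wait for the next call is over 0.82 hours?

The wait for the next event is exponential with rate λ = 2.6 per hour.
P(T > 0.82) = e^(−λt) = e^(−2.6 × 0.82) = e^(−2.132) ≈ 0.1186.

0.1186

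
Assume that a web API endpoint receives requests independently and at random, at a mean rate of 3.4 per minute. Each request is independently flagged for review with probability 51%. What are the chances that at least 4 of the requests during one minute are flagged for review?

Thinning: the requests that are flagged for review themselves form a Poisson process with rate 0.51 × 3.4 = 1.734 per minute.
So μ = 1.734.
P(N ≥ 4) = 1 − P(N ≤ 3) ≈ 0.0983.

0.0983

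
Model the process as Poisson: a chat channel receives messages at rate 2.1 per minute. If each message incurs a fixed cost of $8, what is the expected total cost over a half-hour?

E[N] = 2.1 × 30 = 63 (a half-hour = 30 minutes); E[cost] = 63 × $8 = $504.

$504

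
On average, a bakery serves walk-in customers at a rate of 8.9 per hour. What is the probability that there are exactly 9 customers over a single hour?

With mean μ = 8.9 per hour,
P(N = 9) = e^(−μ) μ^9/9! = e^(−8.9) · 8.9^9/362880 ≈ 0.1317.

0.1317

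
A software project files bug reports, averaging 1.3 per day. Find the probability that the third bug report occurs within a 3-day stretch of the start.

0.7469

Over the interval, μ = 1.3 × 3 = 3.9 (a 3-day stretch = 3 days).
The third arrival falls in the interval iff at least 3 events occur there: P(S_3 ≤ t) = P(N ≥ 3) = 1 − P(N ≤ 2) ≈ 0.7469.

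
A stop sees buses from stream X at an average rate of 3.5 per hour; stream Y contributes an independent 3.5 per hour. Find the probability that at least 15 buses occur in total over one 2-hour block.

Independent Poisson processes superpose: combined rate λ = 3.5 + 3.5 = 7 per hour.
Over the interval, μ = 7 × 2 = 14 (a 2-hour block = 2 hours).
P(N ≥ 15) = 1 − P(N ≤ 14) ≈ 0.4296.

0.4296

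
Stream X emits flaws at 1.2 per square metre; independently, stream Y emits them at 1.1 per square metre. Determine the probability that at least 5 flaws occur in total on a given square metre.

0.0838

Independent Poisson processes superpose: combined rate λ = 1.2 + 1.1 = 2.3 per square metre.
So μ = 2.3.
P(N ≥ 5) = 1 − P(N ≤ 4) ≈ 0.0838.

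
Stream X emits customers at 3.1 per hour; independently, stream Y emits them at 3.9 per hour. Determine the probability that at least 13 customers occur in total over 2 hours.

0.6415

Independent Poisson processes superpose: combined rate λ = 3.1 + 3.9 = 7 per hour.
Over the interval, μ = 7 × 2 = 14 (2 hours).
P(N ≥ 13) = 1 − P(N ≤ 12) ≈ 0.6415.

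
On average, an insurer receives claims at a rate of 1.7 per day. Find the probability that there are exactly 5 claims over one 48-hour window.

Over the interval, μ = 1.7 × 2 = 3.4 (a 48-hour window = 2 days).
P(N = 5) = e^(−μ) μ^5/5! = e^(−3.4) · 3.4^5/120 ≈ 0.1264.

0.1264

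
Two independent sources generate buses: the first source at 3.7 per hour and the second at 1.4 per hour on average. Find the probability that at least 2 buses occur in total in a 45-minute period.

0.8947

Independent Poisson processes superpose: combined rate λ = 3.7 + 1.4 = 5.1 per hour.
Over the interval, μ = 5.1 × 0.75 = 3.825 (a 45-minute period = 0.75 hours).
P(N ≥ 2) = 1 − P(N ≤ 1) ≈ 0.8947.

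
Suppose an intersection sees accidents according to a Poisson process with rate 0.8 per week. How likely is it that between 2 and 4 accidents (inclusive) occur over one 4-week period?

0.6094

Over the interval, μ = 0.8 × 4 = 3.2 (a 4-week period = 4 weeks).
P(2 ≤ N ≤ 4) = Σ_{j=2}^{4} e^(−3.2) · 3.2^j/j! ≈ 0.6094.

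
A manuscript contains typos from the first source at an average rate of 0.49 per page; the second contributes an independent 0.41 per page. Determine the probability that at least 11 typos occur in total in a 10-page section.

Independent Poisson processes superpose: combined rate λ = 0.49 + 0.41 = 0.9 per page.
Over the interval, μ = 0.9 × 10 = 9 (a 10-page section = 10 pages).
P(N ≥ 11) = 1 − P(N ≤ 10) ≈ 0.2940.

0.2940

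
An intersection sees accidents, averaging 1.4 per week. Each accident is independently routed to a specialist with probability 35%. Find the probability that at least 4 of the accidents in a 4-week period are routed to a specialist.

0.1357

Thinning: the accidents that are routed to a specialist themselves form a Poisson process with rate 0.35 × 1.4 = 0.49 per week.
Over the interval, μ = 0.49 × 4 = 1.96 (a 4-week period = 4 weeks).
P(N ≥ 4) = 1 − P(N ≤ 3) ≈ 0.1357.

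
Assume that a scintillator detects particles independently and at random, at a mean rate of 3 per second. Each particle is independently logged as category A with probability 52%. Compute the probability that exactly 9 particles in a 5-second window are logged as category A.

0.1207

Thinning: the particles that are logged as category A themselves form a Poisson process with rate 0.52 × 3 = 1.56 per second.
Over the interval, μ = 1.56 × 5 = 7.8 (a 5-second window = 5 seconds).
P(N = 9) = e^(−7.8) · 7.8^9/9! ≈ 0.1207.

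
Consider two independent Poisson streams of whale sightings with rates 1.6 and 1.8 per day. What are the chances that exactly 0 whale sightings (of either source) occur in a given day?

0.0334

Independent Poisson processes superpose: combined rate λ = 1.6 + 1.8 = 3.4 per day.
So μ = 3.4.
P(N = 0) = e^(−3.4) · 3.4^0/0! ≈ 0.0334.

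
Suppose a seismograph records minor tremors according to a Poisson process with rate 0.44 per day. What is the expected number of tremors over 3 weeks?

9.24

E[N] = λt = 0.44 × 21 = 9.24 (3 weeks = 21 days).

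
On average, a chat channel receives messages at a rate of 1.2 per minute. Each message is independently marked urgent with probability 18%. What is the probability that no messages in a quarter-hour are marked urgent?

0.0392

Thinning: the messages that are marked urgent themselves form a Poisson process with rate 0.18 × 1.2 = 0.216 per minute.
Over the interval, μ = 0.216 × 15 = 3.24 (a quarter-hour = 15 minutes).
P(N = 0) = e^(−3.24) · 3.24^0/0! ≈ 0.0392.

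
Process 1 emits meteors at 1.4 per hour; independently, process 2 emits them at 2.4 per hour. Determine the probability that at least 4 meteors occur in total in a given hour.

0.5265

Independent Poisson processes superpose: combined rate λ = 1.4 + 2.4 = 3.8 per hour.
So μ = 3.8.
P(N ≥ 4) = 1 − P(N ≤ 3) ≈ 0.5265.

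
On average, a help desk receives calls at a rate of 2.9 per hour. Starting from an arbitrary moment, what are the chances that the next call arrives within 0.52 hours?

0.7786

Inter-arrival times are exponential with rate λ = 2.9 per hour.
P(T ≤ 0.52) = 1 − e^(−λt) = 1 − e^(−2.9 × 0.52) = 1 − e^(−1.508) ≈ 0.7786.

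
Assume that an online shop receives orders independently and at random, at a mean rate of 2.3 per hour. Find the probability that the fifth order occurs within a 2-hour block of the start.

Over the interval, μ = 2.3 × 2 = 4.6 (a 2-hour block = 2 hours).
The fifth arrival falls in the interval iff at least 5 events occur there: P(S_5 ≤ t) = P(N ≥ 5) = 1 − P(N ≤ 4) ≈ 0.4868.

0.4868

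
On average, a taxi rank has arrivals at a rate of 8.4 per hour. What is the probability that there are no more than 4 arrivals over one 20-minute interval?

Over the interval, μ = 8.4 × 1/3 = 2.8 (a 20-minute interval = 1/3 hours).
P(N ≤ 4) = Σ_{j=0}^{4} e^(−μ) μ^j/j! ≈ 0.8477.

0.8477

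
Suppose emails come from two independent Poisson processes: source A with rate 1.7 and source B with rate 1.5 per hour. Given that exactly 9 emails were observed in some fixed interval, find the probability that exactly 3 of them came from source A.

Given the total, each event is independently from source A with probability p = λ_A/(λ_A+λ_B) = 1.7/3.2 ≈ 0.5312.
So K ~ Binomial(9, 1.7/3.2): P(K = 3) = C(9,3) · (1.7/3.2)^3 · (1.5/3.2)^6 ≈ 0.1336.

0.1336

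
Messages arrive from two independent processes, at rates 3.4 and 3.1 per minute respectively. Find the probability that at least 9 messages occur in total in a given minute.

Independent Poisson processes superpose: combined rate λ = 3.4 + 3.1 = 6.5 per minute.
So μ = 6.5.
P(N ≥ 9) = 1 − P(N ≤ 8) ≈ 0.2084.

0.2084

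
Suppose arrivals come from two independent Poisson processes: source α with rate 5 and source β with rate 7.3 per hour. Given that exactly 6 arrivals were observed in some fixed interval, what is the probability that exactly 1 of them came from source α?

Given the total, each event is independently from source α with probability p = λ_α/(λ_α+λ_β) = 5/12.3 ≈ 0.4065.
So K ~ Binomial(6, 5/12.3): P(K = 1) = C(6,1) · (5/12.3)^1 · (7.3/12.3)^5 ≈ 0.1796.

0.1796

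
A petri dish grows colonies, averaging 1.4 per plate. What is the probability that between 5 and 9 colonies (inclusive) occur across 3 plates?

0.3990

Over the interval, μ = 1.4 × 3 = 4.2 (3 plates).
P(5 ≤ N ≤ 9) = Σ_{j=5}^{9} e^(−4.2) · 4.2^j/j! ≈ 0.3990.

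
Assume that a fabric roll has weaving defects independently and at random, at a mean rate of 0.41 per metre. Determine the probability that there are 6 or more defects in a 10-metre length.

0.2307

Over the interval, μ = 0.41 × 10 = 4.1 (a 10-metre length = 10 metres).
P(N ≥ 6) = 1 − P(N ≤ 5) = 1 − Σ_{j=0}^{5} e^(−μ) μ^j/j! ≈ 0.2307.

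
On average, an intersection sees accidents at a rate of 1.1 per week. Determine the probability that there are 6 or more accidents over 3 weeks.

Over the interval, μ = 1.1 × 3 = 3.3 (3 weeks).
P(N ≥ 6) = 1 − P(N ≤ 5) = 1 − Σ_{j=0}^{5} e^(−μ) μ^j/j! ≈ 0.1171.

0.1171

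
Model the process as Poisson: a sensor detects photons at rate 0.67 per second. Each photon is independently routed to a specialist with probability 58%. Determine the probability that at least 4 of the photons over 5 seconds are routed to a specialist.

Thinning: the photons that are routed to a specialist themselves form a Poisson process with rate 0.58 × 0.67 = 0.3886 per second.
Over the interval, μ = 0.3886 × 5 = 1.943 (5 seconds).
P(N ≥ 4) = 1 − P(N ≤ 3) ≈ 0.1327.

0.1327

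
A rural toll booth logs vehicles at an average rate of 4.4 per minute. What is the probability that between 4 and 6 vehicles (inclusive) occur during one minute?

With mean μ = 4.4 per minute,
P(4 ≤ N ≤ 6) = Σ_{j=4}^{6} e^(−4.4) · 4.4^j/j! ≈ 0.4842.

0.4842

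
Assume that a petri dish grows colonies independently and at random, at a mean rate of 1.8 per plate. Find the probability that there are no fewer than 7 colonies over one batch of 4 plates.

0.5796

Over the interval, μ = 1.8 × 4 = 7.2 (a batch of 4 plates = 4 plates).
P(N ≥ 7) = 1 − P(N ≤ 6) = 1 − Σ_{j=0}^{6} e^(−μ) μ^j/j! ≈ 0.5796.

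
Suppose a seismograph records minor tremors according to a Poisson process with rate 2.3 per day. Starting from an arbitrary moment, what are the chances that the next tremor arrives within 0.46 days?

0.6529

Inter-arrival times are exponential with rate λ = 2.3 per day.
P(T ≤ 0.46) = 1 − e^(−λt) = 1 − e^(−2.3 × 0.46) = 1 − e^(−1.058) ≈ 0.6529.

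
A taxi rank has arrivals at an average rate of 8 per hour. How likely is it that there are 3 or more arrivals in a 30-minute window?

0.7619

Over the interval, μ = 8 × 0.5 = 4 (a 30-minute window = 0.5 hours).
P(N ≥ 3) = 1 − P(N ≤ 2) = 1 − Σ_{j=0}^{2} e^(−μ) μ^j/j! ≈ 0.7619.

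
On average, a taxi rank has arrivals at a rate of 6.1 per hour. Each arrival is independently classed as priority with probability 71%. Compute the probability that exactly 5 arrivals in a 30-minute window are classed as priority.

Thinning: the arrivals that are classed as priority themselves form a Poisson process with rate 0.71 × 6.1 = 4.331 per hour.
Over the interval, μ = 4.331 × 0.5 = 2.1655 (a 30-minute window = 0.5 hours).
P(N = 5) = e^(−2.1655) · 2.1655^5/5! ≈ 0.0455.

0.0455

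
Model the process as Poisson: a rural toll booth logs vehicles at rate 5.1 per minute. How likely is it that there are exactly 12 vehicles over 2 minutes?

0.0984

Over the interval, μ = 5.1 × 2 = 10.2 (2 minutes).
P(N = 12) = e^(−μ) μ^12/12! = e^(−10.2) · 10.2^12/479001600 ≈ 0.0984.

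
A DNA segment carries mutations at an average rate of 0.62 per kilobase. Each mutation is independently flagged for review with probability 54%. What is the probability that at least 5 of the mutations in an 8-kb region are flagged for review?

0.1339

Thinning: the mutations that are flagged for review themselves form a Poisson process with rate 0.54 × 0.62 = 0.3348 per kilobase.
Over the interval, μ = 0.3348 × 8 = 2.6784 (an 8-kb region = 8 kilobases).
P(N ≥ 5) = 1 − P(N ≤ 4) ≈ 0.1339.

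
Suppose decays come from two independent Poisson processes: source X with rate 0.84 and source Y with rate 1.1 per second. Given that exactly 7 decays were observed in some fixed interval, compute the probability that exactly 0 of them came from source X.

0.0188

Given the total, each event is independently from source X with probability p = λ_X/(λ_X+λ_Y) = 0.84/1.94 ≈ 0.4330.
So K ~ Binomial(7, 0.84/1.94): P(K = 0) = C(7,0) · (0.84/1.94)^0 · (1.1/1.94)^7 ≈ 0.0188.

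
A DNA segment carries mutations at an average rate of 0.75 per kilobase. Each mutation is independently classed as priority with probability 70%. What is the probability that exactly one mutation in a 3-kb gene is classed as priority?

Thinning: the mutations that are classed as priority themselves form a Poisson process with rate 0.7 × 0.75 = 0.525 per kilobase.
Over the interval, μ = 0.525 × 3 = 1.575 (a 3-kb gene = 3 kilobases).
P(N = 1) = e^(−1.575) · 1.575^1/1! ≈ 0.3260.

0.3260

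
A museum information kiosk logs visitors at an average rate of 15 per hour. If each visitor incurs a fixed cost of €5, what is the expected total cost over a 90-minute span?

E[N] = 15 × 1.5 = 22.5 (a 90-minute span = 1.5 hours); E[cost] = 22.5 × €5 = €112.5.

€112.5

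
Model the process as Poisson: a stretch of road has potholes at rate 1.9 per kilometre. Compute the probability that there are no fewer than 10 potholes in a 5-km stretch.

Over the interval, μ = 1.9 × 5 = 9.5 (a 5-km stretch = 5 kilometres).
P(N ≥ 10) = 1 − P(N ≤ 9) = 1 − Σ_{j=0}^{9} e^(−μ) μ^j/j! ≈ 0.4782.

0.4782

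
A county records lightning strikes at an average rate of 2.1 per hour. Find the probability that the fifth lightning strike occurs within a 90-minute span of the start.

0.2105

Over the interval, μ = 2.1 × 1.5 = 3.15 (a 90-minute span = 1.5 hours).
The fifth arrival falls in the interval iff at least 5 events occur there: P(S_5 ≤ t) = P(N ≥ 5) = 1 − P(N ≤ 4) ≈ 0.2105.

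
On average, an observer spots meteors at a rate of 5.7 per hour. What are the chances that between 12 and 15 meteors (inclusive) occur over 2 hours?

Over the interval, μ = 5.7 × 2 = 11.4 (2 hours).
P(12 ≤ N ≤ 15) = Σ_{j=12}^{15} e^(−11.4) · 11.4^j/j! ≈ 0.3529.

0.3529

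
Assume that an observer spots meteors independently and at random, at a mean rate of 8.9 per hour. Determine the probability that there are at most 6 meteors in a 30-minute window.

Over the interval, μ = 8.9 × 0.5 = 4.45 (a 30-minute window = 0.5 hours).
P(N ≤ 6) = Σ_{j=0}^{6} e^(−μ) μ^j/j! ≈ 0.8374.

0.8374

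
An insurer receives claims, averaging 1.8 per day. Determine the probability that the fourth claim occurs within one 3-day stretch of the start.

0.7867

Over the interval, μ = 1.8 × 3 = 5.4 (a 3-day stretch = 3 days).
The fourth arrival falls in the interval iff at least 4 events occur there: P(S_4 ≤ t) = P(N ≥ 4) = 1 − P(N ≤ 3) ≈ 0.7867.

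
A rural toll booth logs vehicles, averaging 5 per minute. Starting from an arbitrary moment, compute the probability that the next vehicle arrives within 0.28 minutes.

0.7534

Inter-arrival times are exponential with rate λ = 5 per minute.
P(T ≤ 0.28) = 1 − e^(−λt) = 1 − e^(−5 × 0.28) = 1 − e^(−1.4) ≈ 0.7534.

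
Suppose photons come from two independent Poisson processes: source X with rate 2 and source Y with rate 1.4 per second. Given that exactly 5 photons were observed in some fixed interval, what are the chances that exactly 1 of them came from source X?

0.0846

Given the total, each event is independently from source X with probability p = λ_X/(λ_X+λ_Y) = 2/3.4 ≈ 0.5882.
So K ~ Binomial(5, 2/3.4): P(K = 1) = C(5,1) · (2/3.4)^1 · (1.4/3.4)^4 ≈ 0.0846.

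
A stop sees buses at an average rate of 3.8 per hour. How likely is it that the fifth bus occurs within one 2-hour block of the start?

0.8751

Over the interval, μ = 3.8 × 2 = 7.6 (a 2-hour block = 2 hours).
The fifth arrival falls in the interval iff at least 5 events occur there: P(S_5 ≤ t) = P(N ≥ 5) = 1 − P(N ≤ 4) ≈ 0.8751.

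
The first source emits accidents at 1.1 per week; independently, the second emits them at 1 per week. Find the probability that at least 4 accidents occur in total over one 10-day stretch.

Independent Poisson processes superpose: combined rate λ = 1.1 + 1 = 2.1 per week.
Over the interval, μ = 2.1 × 10/7 = 3 (a 10-day stretch = 10/7 weeks).
P(N ≥ 4) = 1 − P(N ≤ 3) ≈ 0.3528.

0.3528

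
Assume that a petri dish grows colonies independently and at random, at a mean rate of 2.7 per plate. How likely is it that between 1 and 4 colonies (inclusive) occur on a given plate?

0.7957

With mean μ = 2.7 per plate,
P(1 ≤ N ≤ 4) = Σ_{j=1}^{4} e^(−2.7) · 2.7^j/j! ≈ 0.7957.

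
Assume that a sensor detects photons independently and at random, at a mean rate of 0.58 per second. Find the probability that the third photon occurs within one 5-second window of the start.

0.5540

Over the interval, μ = 0.58 × 5 = 2.9 (a 5-second window = 5 seconds).
The third arrival falls in the interval iff at least 3 events occur there: P(S_3 ≤ t) = P(N ≥ 3) = 1 − P(N ≤ 2) ≈ 0.5540.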